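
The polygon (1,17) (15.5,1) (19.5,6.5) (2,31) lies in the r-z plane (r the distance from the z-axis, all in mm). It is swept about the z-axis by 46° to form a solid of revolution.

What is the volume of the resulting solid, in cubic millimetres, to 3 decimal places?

Profile (r,z), 4 vertices: (1,17) (15.5,1) (19.5,6.5) (2,31)
edge 0: (1,17)→(15.5,1)  cross = 1·1 − 15.5·17 = -262.5000; (r_i+r_j)·cross = 16.5·-262.5000 = -4331.2500
edge 1: (15.5,1)→(19.5,6.5)  cross = 15.5·6.5 − 19.5·1 = 81.2500; (r_i+r_j)·cross = 35·81.2500 = 2843.7500
edge 2: (19.5,6.5)→(2,31)  cross = 19.5·31 − 2·6.5 = 591.5000; (r_i+r_j)·cross = 21.5·591.5000 = 12717.2500
edge 3: (2,31)→(1,17)  cross = 2·17 − 1·31 = 3.0000; (r_i+r_j)·cross = 3·3.0000 = 9.0000
Σcross = 413.2500 → A = |Σcross|/2 = 206.6250 mm²
Σ(r_i+r_j)·cross = 11238.7500 → first moment M = |Σ|/6 = 1873.1250
R_c = M/A = 1873.1250/206.6250 = 9.0653 mm
θ = 46° = 0.802851 rad
V = θ·R_c·A = 0.802851·9.0653·206.6250 = 1503.841 mm³

Volume = 1503.841 mm³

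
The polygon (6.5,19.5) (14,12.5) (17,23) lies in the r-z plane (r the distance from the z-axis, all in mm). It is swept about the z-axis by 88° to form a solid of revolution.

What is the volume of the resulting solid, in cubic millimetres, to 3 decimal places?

Profile (r,z), 3 vertices: (6.5,19.5) (14,12.5) (17,23)
edge 0: (6.5,19.5)→(14,12.5)  cross = 6.5·12.5 − 14·19.5 = -191.7500; (r_i+r_j)·cross = 20.5·-191.7500 = -3930.8750
edge 1: (14,12.5)→(17,23)  cross = 14·23 − 17·12.5 = 109.5000; (r_i+r_j)·cross = 31·109.5000 = 3394.5000
edge 2: (17,23)→(6.5,19.5)  cross = 17·19.5 − 6.5·23 = 182.0000; (r_i+r_j)·cross = 23.5·182.0000 = 4277.0000
Σcross = 99.7500 → A = |Σcross|/2 = 49.8750 mm²
Σ(r_i+r_j)·cross = 3740.6250 → first moment M = |Σ|/6 = 623.4375
R_c = M/A = 623.4375/49.8750 = 12.5000 mm
θ = 88° = 1.535890 rad
V = θ·R_c·A = 1.535890·12.5000·49.8750 = 957.531 mm³

Volume = 957.531 mm³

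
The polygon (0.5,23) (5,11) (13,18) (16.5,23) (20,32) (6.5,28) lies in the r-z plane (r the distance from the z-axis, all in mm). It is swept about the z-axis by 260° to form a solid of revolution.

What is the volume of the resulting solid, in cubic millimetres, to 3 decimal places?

Profile (r,z), 6 vertices: (0.5,23) (5,11) (13,18) (16.5,23) (20,32) (6.5,28)
edge 0: (0.5,23)→(5,11)  cross = 0.5·11 − 5·23 = -109.5000; (r_i+r_j)·cross = 5.5·-109.5000 = -602.2500
edge 1: (5,11)→(13,18)  cross = 5·18 − 13·11 = -53.0000; (r_i+r_j)·cross = 18·-53.0000 = -954.0000
edge 2: (13,18)→(16.5,23)  cross = 13·23 − 16.5·18 = 2.0000; (r_i+r_j)·cross = 29.5·2.0000 = 59.0000
edge 3: (16.5,23)→(20,32)  cross = 16.5·32 − 20·23 = 68.0000; (r_i+r_j)·cross = 36.5·68.0000 = 2482.0000
edge 4: (20,32)→(6.5,28)  cross = 20·28 − 6.5·32 = 352.0000; (r_i+r_j)·cross = 26.5·352.0000 = 9328.0000
edge 5: (6.5,28)→(0.5,23)  cross = 6.5·23 − 0.5·28 = 135.5000; (r_i+r_j)·cross = 7·135.5000 = 948.5000
Σcross = 395.0000 → A = |Σcross|/2 = 197.5000 mm²
Σ(r_i+r_j)·cross = 11261.2500 → first moment M = |Σ|/6 = 1876.8750
R_c = M/A = 1876.8750/197.5000 = 9.5032 mm
θ = 260° = 4.537856 rad
V = θ·R_c·A = 4.537856·9.5032·197.5000 = 8516.989 mm³

Volume = 8516.989 mm³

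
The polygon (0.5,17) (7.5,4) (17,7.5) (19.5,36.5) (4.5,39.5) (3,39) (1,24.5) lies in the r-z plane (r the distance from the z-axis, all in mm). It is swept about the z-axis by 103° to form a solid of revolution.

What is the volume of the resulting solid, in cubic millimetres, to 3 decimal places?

Volume = 9328.471 mm³

Profile (r,z), 7 vertices: (0.5,17) (7.5,4) (17,7.5) (19.5,36.5) (4.5,39.5) (3,39) (1,24.5)
edge 0: (0.5,17)→(7.5,4)  cross = 0.5·4 − 7.5·17 = -125.5000; (r_i+r_j)·cross = 8·-125.5000 = -1004.0000
edge 1: (7.5,4)→(17,7.5)  cross = 7.5·7.5 − 17·4 = -11.7500; (r_i+r_j)·cross = 24.5·-11.7500 = -287.8750
edge 2: (17,7.5)→(19.5,36.5)  cross = 17·36.5 − 19.5·7.5 = 474.2500; (r_i+r_j)·cross = 36.5·474.2500 = 17310.1250
edge 3: (19.5,36.5)→(4.5,39.5)  cross = 19.5·39.5 − 4.5·36.5 = 606.0000; (r_i+r_j)·cross = 24·606.0000 = 14544.0000
edge 4: (4.5,39.5)→(3,39)  cross = 4.5·39 − 3·39.5 = 57.0000; (r_i+r_j)·cross = 7.5·57.0000 = 427.5000
edge 5: (3,39)→(1,24.5)  cross = 3·24.5 − 1·39 = 34.5000; (r_i+r_j)·cross = 4·34.5000 = 138.0000
edge 6: (1,24.5)→(0.5,17)  cross = 1·17 − 0.5·24.5 = 4.7500; (r_i+r_j)·cross = 1.5·4.7500 = 7.1250
Σcross = 1039.2500 → A = |Σcross|/2 = 519.6250 mm²
Σ(r_i+r_j)·cross = 31134.8750 → first moment M = |Σ|/6 = 5189.1458
R_c = M/A = 5189.1458/519.6250 = 9.9863 mm
θ = 103° = 1.797689 rad
V = θ·R_c·A = 1.797689·9.9863·519.6250 = 9328.471 mm³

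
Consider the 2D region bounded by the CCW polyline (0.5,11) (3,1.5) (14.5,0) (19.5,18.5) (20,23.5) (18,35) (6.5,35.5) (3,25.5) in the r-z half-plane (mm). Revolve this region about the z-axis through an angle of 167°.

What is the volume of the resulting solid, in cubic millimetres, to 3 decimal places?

Volume = 16202.999 mm³

Profile (r,z), 8 vertices: (0.5,11) (3,1.5) (14.5,0) (19.5,18.5) (20,23.5) (18,35) (6.5,35.5) (3,25.5)
edge 0: (0.5,11)→(3,1.5)  cross = 0.5·1.5 − 3·11 = -32.2500; (r_i+r_j)·cross = 3.5·-32.2500 = -112.8750
edge 1: (3,1.5)→(14.5,0)  cross = 3·0 − 14.5·1.5 = -21.7500; (r_i+r_j)·cross = 17.5·-21.7500 = -380.6250
edge 2: (14.5,0)→(19.5,18.5)  cross = 14.5·18.5 − 19.5·0 = 268.2500; (r_i+r_j)·cross = 34·268.2500 = 9120.5000
edge 3: (19.5,18.5)→(20,23.5)  cross = 19.5·23.5 − 20·18.5 = 88.2500; (r_i+r_j)·cross = 39.5·88.2500 = 3485.8750
edge 4: (20,23.5)→(18,35)  cross = 20·35 − 18·23.5 = 277.0000; (r_i+r_j)·cross = 38·277.0000 = 10526.0000
edge 5: (18,35)→(6.5,35.5)  cross = 18·35.5 − 6.5·35 = 411.5000; (r_i+r_j)·cross = 24.5·411.5000 = 10081.7500
edge 6: (6.5,35.5)→(3,25.5)  cross = 6.5·25.5 − 3·35.5 = 59.2500; (r_i+r_j)·cross = 9.5·59.2500 = 562.8750
edge 7: (3,25.5)→(0.5,11)  cross = 3·11 − 0.5·25.5 = 20.2500; (r_i+r_j)·cross = 3.5·20.2500 = 70.8750
Σcross = 1070.5000 → A = |Σcross|/2 = 535.2500 mm²
Σ(r_i+r_j)·cross = 33354.3750 → first moment M = |Σ|/6 = 5559.0625
R_c = M/A = 5559.0625/535.2500 = 10.3859 mm
θ = 167° = 2.914700 rad
V = θ·R_c·A = 2.914700·10.3859·535.2500 = 16202.999 mm³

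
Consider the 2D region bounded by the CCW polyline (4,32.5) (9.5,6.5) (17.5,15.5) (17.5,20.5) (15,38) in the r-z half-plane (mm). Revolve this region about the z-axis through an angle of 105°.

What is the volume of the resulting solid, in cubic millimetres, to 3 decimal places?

Volume = 5541.502 mm³

Profile (r,z), 5 vertices: (4,32.5) (9.5,6.5) (17.5,15.5) (17.5,20.5) (15,38)
edge 0: (4,32.5)→(9.5,6.5)  cross = 4·6.5 − 9.5·32.5 = -282.7500; (r_i+r_j)·cross = 13.5·-282.7500 = -3817.1250
edge 1: (9.5,6.5)→(17.5,15.5)  cross = 9.5·15.5 − 17.5·6.5 = 33.5000; (r_i+r_j)·cross = 27·33.5000 = 904.5000
edge 2: (17.5,15.5)→(17.5,20.5)  cross = 17.5·20.5 − 17.5·15.5 = 87.5000; (r_i+r_j)·cross = 35·87.5000 = 3062.5000
edge 3: (17.5,20.5)→(15,38)  cross = 17.5·38 − 15·20.5 = 357.5000; (r_i+r_j)·cross = 32.5·357.5000 = 11618.7500
edge 4: (15,38)→(4,32.5)  cross = 15·32.5 − 4·38 = 335.5000; (r_i+r_j)·cross = 19·335.5000 = 6374.5000
Σcross = 531.2500 → A = |Σcross|/2 = 265.6250 mm²
Σ(r_i+r_j)·cross = 18143.1250 → first moment M = |Σ|/6 = 3023.8542
R_c = M/A = 3023.8542/265.6250 = 11.3839 mm
θ = 105° = 1.832596 rad
V = θ·R_c·A = 1.832596·11.3839·265.6250 = 5541.502 mm³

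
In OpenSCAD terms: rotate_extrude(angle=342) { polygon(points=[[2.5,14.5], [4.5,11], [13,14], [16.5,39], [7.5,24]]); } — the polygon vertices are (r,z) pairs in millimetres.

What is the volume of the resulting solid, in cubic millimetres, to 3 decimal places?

Volume = 9400.470 mm³

Profile (r,z), 5 vertices: (2.5,14.5) (4.5,11) (13,14) (16.5,39) (7.5,24)
edge 0: (2.5,14.5)→(4.5,11)  cross = 2.5·11 − 4.5·14.5 = -37.7500; (r_i+r_j)·cross = 7·-37.7500 = -264.2500
edge 1: (4.5,11)→(13,14)  cross = 4.5·14 − 13·11 = -80.0000; (r_i+r_j)·cross = 17.5·-80.0000 = -1400.0000
edge 2: (13,14)→(16.5,39)  cross = 13·39 − 16.5·14 = 276.0000; (r_i+r_j)·cross = 29.5·276.0000 = 8142.0000
edge 3: (16.5,39)→(7.5,24)  cross = 16.5·24 − 7.5·39 = 103.5000; (r_i+r_j)·cross = 24·103.5000 = 2484.0000
edge 4: (7.5,24)→(2.5,14.5)  cross = 7.5·14.5 − 2.5·24 = 48.7500; (r_i+r_j)·cross = 10·48.7500 = 487.5000
Σcross = 310.5000 → A = |Σcross|/2 = 155.2500 mm²
Σ(r_i+r_j)·cross = 9449.2500 → first moment M = |Σ|/6 = 1574.8750
R_c = M/A = 1574.8750/155.2500 = 10.1441 mm
θ = 342° = 5.969026 rad
V = θ·R_c·A = 5.969026·10.1441·155.2500 = 9400.470 mm³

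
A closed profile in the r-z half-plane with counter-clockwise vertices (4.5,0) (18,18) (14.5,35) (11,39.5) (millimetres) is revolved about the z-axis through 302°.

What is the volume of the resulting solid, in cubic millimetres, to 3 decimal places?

Volume = 13921.750 mm³

Profile (r,z), 4 vertices: (4.5,0) (18,18) (14.5,35) (11,39.5)
edge 0: (4.5,0)→(18,18)  cross = 4.5·18 − 18·0 = 81.0000; (r_i+r_j)·cross = 22.5·81.0000 = 1822.5000
edge 1: (18,18)→(14.5,35)  cross = 18·35 − 14.5·18 = 369.0000; (r_i+r_j)·cross = 32.5·369.0000 = 11992.5000
edge 2: (14.5,35)→(11,39.5)  cross = 14.5·39.5 − 11·35 = 187.7500; (r_i+r_j)·cross = 25.5·187.7500 = 4787.6250
edge 3: (11,39.5)→(4.5,0)  cross = 11·0 − 4.5·39.5 = -177.7500; (r_i+r_j)·cross = 15.5·-177.7500 = -2755.1250
Σcross = 460.0000 → A = |Σcross|/2 = 230.0000 mm²
Σ(r_i+r_j)·cross = 15847.5000 → first moment M = |Σ|/6 = 2641.2500
R_c = M/A = 2641.2500/230.0000 = 11.4837 mm
θ = 302° = 5.270894 rad
V = θ·R_c·A = 5.270894·11.4837·230.0000 = 13921.750 mm³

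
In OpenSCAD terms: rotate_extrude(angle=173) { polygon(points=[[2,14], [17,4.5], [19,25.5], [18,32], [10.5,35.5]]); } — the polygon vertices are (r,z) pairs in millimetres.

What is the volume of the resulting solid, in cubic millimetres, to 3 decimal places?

Profile (r,z), 5 vertices: (2,14) (17,4.5) (19,25.5) (18,32) (10.5,35.5)
edge 0: (2,14)→(17,4.5)  cross = 2·4.5 − 17·14 = -229.0000; (r_i+r_j)·cross = 19·-229.0000 = -4351.0000
edge 1: (17,4.5)→(19,25.5)  cross = 17·25.5 − 19·4.5 = 348.0000; (r_i+r_j)·cross = 36·348.0000 = 12528.0000
edge 2: (19,25.5)→(18,32)  cross = 19·32 − 18·25.5 = 149.0000; (r_i+r_j)·cross = 37·149.0000 = 5513.0000
edge 3: (18,32)→(10.5,35.5)  cross = 18·35.5 − 10.5·32 = 303.0000; (r_i+r_j)·cross = 28.5·303.0000 = 8635.5000
edge 4: (10.5,35.5)→(2,14)  cross = 10.5·14 − 2·35.5 = 76.0000; (r_i+r_j)·cross = 12.5·76.0000 = 950.0000
Σcross = 647.0000 → A = |Σcross|/2 = 323.5000 mm²
Σ(r_i+r_j)·cross = 23275.5000 → first moment M = |Σ|/6 = 3879.2500
R_c = M/A = 3879.2500/323.5000 = 11.9915 mm
θ = 173° = 3.019420 rad
V = θ·R_c·A = 3.019420·11.9915·323.5000 = 11713.084 mm³

Volume = 11713.084 mm³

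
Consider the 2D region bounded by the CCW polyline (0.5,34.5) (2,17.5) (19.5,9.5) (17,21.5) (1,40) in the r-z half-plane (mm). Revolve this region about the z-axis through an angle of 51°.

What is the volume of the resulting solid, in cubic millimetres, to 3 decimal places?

Volume = 2107.150 mm³

Profile (r,z), 5 vertices: (0.5,34.5) (2,17.5) (19.5,9.5) (17,21.5) (1,40)
edge 0: (0.5,34.5)→(2,17.5)  cross = 0.5·17.5 − 2·34.5 = -60.2500; (r_i+r_j)·cross = 2.5·-60.2500 = -150.6250
edge 1: (2,17.5)→(19.5,9.5)  cross = 2·9.5 − 19.5·17.5 = -322.2500; (r_i+r_j)·cross = 21.5·-322.2500 = -6928.3750
edge 2: (19.5,9.5)→(17,21.5)  cross = 19.5·21.5 − 17·9.5 = 257.7500; (r_i+r_j)·cross = 36.5·257.7500 = 9407.8750
edge 3: (17,21.5)→(1,40)  cross = 17·40 − 1·21.5 = 658.5000; (r_i+r_j)·cross = 18·658.5000 = 11853.0000
edge 4: (1,40)→(0.5,34.5)  cross = 1·34.5 − 0.5·40 = 14.5000; (r_i+r_j)·cross = 1.5·14.5000 = 21.7500
Σcross = 548.2500 → A = |Σcross|/2 = 274.1250 mm²
Σ(r_i+r_j)·cross = 14203.6250 → first moment M = |Σ|/6 = 2367.2708
R_c = M/A = 2367.2708/274.1250 = 8.6357 mm
θ = 51° = 0.890118 rad
V = θ·R_c·A = 0.890118·8.6357·274.1250 = 2107.150 mm³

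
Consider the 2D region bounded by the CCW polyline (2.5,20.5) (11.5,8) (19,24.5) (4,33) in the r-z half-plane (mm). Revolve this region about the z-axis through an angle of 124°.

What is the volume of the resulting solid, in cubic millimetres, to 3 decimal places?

Profile (r,z), 4 vertices: (2.5,20.5) (11.5,8) (19,24.5) (4,33)
edge 0: (2.5,20.5)→(11.5,8)  cross = 2.5·8 − 11.5·20.5 = -215.7500; (r_i+r_j)·cross = 14·-215.7500 = -3020.5000
edge 1: (11.5,8)→(19,24.5)  cross = 11.5·24.5 − 19·8 = 129.7500; (r_i+r_j)·cross = 30.5·129.7500 = 3957.3750
edge 2: (19,24.5)→(4,33)  cross = 19·33 − 4·24.5 = 529.0000; (r_i+r_j)·cross = 23·529.0000 = 12167.0000
edge 3: (4,33)→(2.5,20.5)  cross = 4·20.5 − 2.5·33 = -0.5000; (r_i+r_j)·cross = 6.5·-0.5000 = -3.2500
Σcross = 442.5000 → A = |Σcross|/2 = 221.2500 mm²
Σ(r_i+r_j)·cross = 13100.6250 → first moment M = |Σ|/6 = 2183.4375
R_c = M/A = 2183.4375/221.2500 = 9.8686 mm
θ = 124° = 2.164208 rad
V = θ·R_c·A = 2.164208·9.8686·221.2500 = 4725.413 mm³

Volume = 4725.413 mm³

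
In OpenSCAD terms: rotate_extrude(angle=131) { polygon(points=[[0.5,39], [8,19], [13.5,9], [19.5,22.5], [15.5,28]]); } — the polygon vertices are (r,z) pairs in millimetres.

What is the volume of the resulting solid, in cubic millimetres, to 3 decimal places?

Volume = 5352.419 mm³

Profile (r,z), 5 vertices: (0.5,39) (8,19) (13.5,9) (19.5,22.5) (15.5,28)
edge 0: (0.5,39)→(8,19)  cross = 0.5·19 − 8·39 = -302.5000; (r_i+r_j)·cross = 8.5·-302.5000 = -2571.2500
edge 1: (8,19)→(13.5,9)  cross = 8·9 − 13.5·19 = -184.5000; (r_i+r_j)·cross = 21.5·-184.5000 = -3966.7500
edge 2: (13.5,9)→(19.5,22.5)  cross = 13.5·22.5 − 19.5·9 = 128.2500; (r_i+r_j)·cross = 33·128.2500 = 4232.2500
edge 3: (19.5,22.5)→(15.5,28)  cross = 19.5·28 − 15.5·22.5 = 197.2500; (r_i+r_j)·cross = 35·197.2500 = 6903.7500
edge 4: (15.5,28)→(0.5,39)  cross = 15.5·39 − 0.5·28 = 590.5000; (r_i+r_j)·cross = 16·590.5000 = 9448.0000
Σcross = 429.0000 → A = |Σcross|/2 = 214.5000 mm²
Σ(r_i+r_j)·cross = 14046.0000 → first moment M = |Σ|/6 = 2341.0000
R_c = M/A = 2341.0000/214.5000 = 10.9138 mm
θ = 131° = 2.286381 rad
V = θ·R_c·A = 2.286381·10.9138·214.5000 = 5352.419 mm³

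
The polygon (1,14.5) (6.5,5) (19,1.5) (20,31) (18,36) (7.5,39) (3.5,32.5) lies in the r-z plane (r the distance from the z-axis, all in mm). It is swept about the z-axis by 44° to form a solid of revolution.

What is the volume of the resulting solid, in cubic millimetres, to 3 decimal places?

Profile (r,z), 7 vertices: (1,14.5) (6.5,5) (19,1.5) (20,31) (18,36) (7.5,39) (3.5,32.5)
edge 0: (1,14.5)→(6.5,5)  cross = 1·5 − 6.5·14.5 = -89.2500; (r_i+r_j)·cross = 7.5·-89.2500 = -669.3750
edge 1: (6.5,5)→(19,1.5)  cross = 6.5·1.5 − 19·5 = -85.2500; (r_i+r_j)·cross = 25.5·-85.2500 = -2173.8750
edge 2: (19,1.5)→(20,31)  cross = 19·31 − 20·1.5 = 559.0000; (r_i+r_j)·cross = 39·559.0000 = 21801.0000
edge 3: (20,31)→(18,36)  cross = 20·36 − 18·31 = 162.0000; (r_i+r_j)·cross = 38·162.0000 = 6156.0000
edge 4: (18,36)→(7.5,39)  cross = 18·39 − 7.5·36 = 432.0000; (r_i+r_j)·cross = 25.5·432.0000 = 11016.0000
edge 5: (7.5,39)→(3.5,32.5)  cross = 7.5·32.5 − 3.5·39 = 107.2500; (r_i+r_j)·cross = 11·107.2500 = 1179.7500
edge 6: (3.5,32.5)→(1,14.5)  cross = 3.5·14.5 − 1·32.5 = 18.2500; (r_i+r_j)·cross = 4.5·18.2500 = 82.1250
Σcross = 1104.0000 → A = |Σcross|/2 = 552.0000 mm²
Σ(r_i+r_j)·cross = 37391.6250 → first moment M = |Σ|/6 = 6231.9375
R_c = M/A = 6231.9375/552.0000 = 11.2897 mm
θ = 44° = 0.767945 rad
V = θ·R_c·A = 0.767945·11.2897·552.0000 = 4785.784 mm³

Volume = 4785.784 mm³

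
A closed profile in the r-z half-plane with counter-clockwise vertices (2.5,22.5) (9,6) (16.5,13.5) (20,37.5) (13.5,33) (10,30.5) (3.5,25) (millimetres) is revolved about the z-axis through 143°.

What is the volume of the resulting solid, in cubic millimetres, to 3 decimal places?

Profile (r,z), 7 vertices: (2.5,22.5) (9,6) (16.5,13.5) (20,37.5) (13.5,33) (10,30.5) (3.5,25)
edge 0: (2.5,22.5)→(9,6)  cross = 2.5·6 − 9·22.5 = -187.5000; (r_i+r_j)·cross = 11.5·-187.5000 = -2156.2500
edge 1: (9,6)→(16.5,13.5)  cross = 9·13.5 − 16.5·6 = 22.5000; (r_i+r_j)·cross = 25.5·22.5000 = 573.7500
edge 2: (16.5,13.5)→(20,37.5)  cross = 16.5·37.5 − 20·13.5 = 348.7500; (r_i+r_j)·cross = 36.5·348.7500 = 12729.3750
edge 3: (20,37.5)→(13.5,33)  cross = 20·33 − 13.5·37.5 = 153.7500; (r_i+r_j)·cross = 33.5·153.7500 = 5150.6250
edge 4: (13.5,33)→(10,30.5)  cross = 13.5·30.5 − 10·33 = 81.7500; (r_i+r_j)·cross = 23.5·81.7500 = 1921.1250
edge 5: (10,30.5)→(3.5,25)  cross = 10·25 − 3.5·30.5 = 143.2500; (r_i+r_j)·cross = 13.5·143.2500 = 1933.8750
edge 6: (3.5,25)→(2.5,22.5)  cross = 3.5·22.5 − 2.5·25 = 16.2500; (r_i+r_j)·cross = 6·16.2500 = 97.5000
Σcross = 578.7500 → A = |Σcross|/2 = 289.3750 mm²
Σ(r_i+r_j)·cross = 20250.0000 → first moment M = |Σ|/6 = 3375.0000
R_c = M/A = 3375.0000/289.3750 = 11.6631 mm
θ = 143° = 2.495821 rad
V = θ·R_c·A = 2.495821·11.6631·289.3750 = 8423.395 mm³

Volume = 8423.395 mm³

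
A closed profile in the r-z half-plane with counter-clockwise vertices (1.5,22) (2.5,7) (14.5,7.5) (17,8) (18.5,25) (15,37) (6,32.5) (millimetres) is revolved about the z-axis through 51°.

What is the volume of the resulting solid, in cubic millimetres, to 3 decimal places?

Volume = 3627.917 mm³

Profile (r,z), 7 vertices: (1.5,22) (2.5,7) (14.5,7.5) (17,8) (18.5,25) (15,37) (6,32.5)
edge 0: (1.5,22)→(2.5,7)  cross = 1.5·7 − 2.5·22 = -44.5000; (r_i+r_j)·cross = 4·-44.5000 = -178.0000
edge 1: (2.5,7)→(14.5,7.5)  cross = 2.5·7.5 − 14.5·7 = -82.7500; (r_i+r_j)·cross = 17·-82.7500 = -1406.7500
edge 2: (14.5,7.5)→(17,8)  cross = 14.5·8 − 17·7.5 = -11.5000; (r_i+r_j)·cross = 31.5·-11.5000 = -362.2500
edge 3: (17,8)→(18.5,25)  cross = 17·25 − 18.5·8 = 277.0000; (r_i+r_j)·cross = 35.5·277.0000 = 9833.5000
edge 4: (18.5,25)→(15,37)  cross = 18.5·37 − 15·25 = 309.5000; (r_i+r_j)·cross = 33.5·309.5000 = 10368.2500
edge 5: (15,37)→(6,32.5)  cross = 15·32.5 − 6·37 = 265.5000; (r_i+r_j)·cross = 21·265.5000 = 5575.5000
edge 6: (6,32.5)→(1.5,22)  cross = 6·22 − 1.5·32.5 = 83.2500; (r_i+r_j)·cross = 7.5·83.2500 = 624.3750
Σcross = 796.5000 → A = |Σcross|/2 = 398.2500 mm²
Σ(r_i+r_j)·cross = 24454.6250 → first moment M = |Σ|/6 = 4075.7708
R_c = M/A = 4075.7708/398.2500 = 10.2342 mm
θ = 51° = 0.890118 rad
V = θ·R_c·A = 0.890118·10.2342·398.2500 = 3627.917 mm³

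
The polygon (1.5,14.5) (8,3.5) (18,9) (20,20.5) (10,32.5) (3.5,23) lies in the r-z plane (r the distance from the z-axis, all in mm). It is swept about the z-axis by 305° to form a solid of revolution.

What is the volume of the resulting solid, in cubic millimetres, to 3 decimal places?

Volume = 18954.777 mm³

Profile (r,z), 6 vertices: (1.5,14.5) (8,3.5) (18,9) (20,20.5) (10,32.5) (3.5,23)
edge 0: (1.5,14.5)→(8,3.5)  cross = 1.5·3.5 − 8·14.5 = -110.7500; (r_i+r_j)·cross = 9.5·-110.7500 = -1052.1250
edge 1: (8,3.5)→(18,9)  cross = 8·9 − 18·3.5 = 9.0000; (r_i+r_j)·cross = 26·9.0000 = 234.0000
edge 2: (18,9)→(20,20.5)  cross = 18·20.5 − 20·9 = 189.0000; (r_i+r_j)·cross = 38·189.0000 = 7182.0000
edge 3: (20,20.5)→(10,32.5)  cross = 20·32.5 − 10·20.5 = 445.0000; (r_i+r_j)·cross = 30·445.0000 = 13350.0000
edge 4: (10,32.5)→(3.5,23)  cross = 10·23 − 3.5·32.5 = 116.2500; (r_i+r_j)·cross = 13.5·116.2500 = 1569.3750
edge 5: (3.5,23)→(1.5,14.5)  cross = 3.5·14.5 − 1.5·23 = 16.2500; (r_i+r_j)·cross = 5·16.2500 = 81.2500
Σcross = 664.7500 → A = |Σcross|/2 = 332.3750 mm²
Σ(r_i+r_j)·cross = 21364.5000 → first moment M = |Σ|/6 = 3560.7500
R_c = M/A = 3560.7500/332.3750 = 10.7131 mm
θ = 305° = 5.323254 rad
V = θ·R_c·A = 5.323254·10.7131·332.3750 = 18954.777 mm³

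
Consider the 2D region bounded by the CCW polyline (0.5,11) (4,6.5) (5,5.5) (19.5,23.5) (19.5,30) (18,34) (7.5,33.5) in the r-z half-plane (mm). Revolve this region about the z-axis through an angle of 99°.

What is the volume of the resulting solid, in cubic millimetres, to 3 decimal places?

Volume = 5451.161 mm³

Profile (r,z), 7 vertices: (0.5,11) (4,6.5) (5,5.5) (19.5,23.5) (19.5,30) (18,34) (7.5,33.5)
edge 0: (0.5,11)→(4,6.5)  cross = 0.5·6.5 − 4·11 = -40.7500; (r_i+r_j)·cross = 4.5·-40.7500 = -183.3750
edge 1: (4,6.5)→(5,5.5)  cross = 4·5.5 − 5·6.5 = -10.5000; (r_i+r_j)·cross = 9·-10.5000 = -94.5000
edge 2: (5,5.5)→(19.5,23.5)  cross = 5·23.5 − 19.5·5.5 = 10.2500; (r_i+r_j)·cross = 24.5·10.2500 = 251.1250
edge 3: (19.5,23.5)→(19.5,30)  cross = 19.5·30 − 19.5·23.5 = 126.7500; (r_i+r_j)·cross = 39·126.7500 = 4943.2500
edge 4: (19.5,30)→(18,34)  cross = 19.5·34 − 18·30 = 123.0000; (r_i+r_j)·cross = 37.5·123.0000 = 4612.5000
edge 5: (18,34)→(7.5,33.5)  cross = 18·33.5 − 7.5·34 = 348.0000; (r_i+r_j)·cross = 25.5·348.0000 = 8874.0000
edge 6: (7.5,33.5)→(0.5,11)  cross = 7.5·11 − 0.5·33.5 = 65.7500; (r_i+r_j)·cross = 8·65.7500 = 526.0000
Σcross = 622.5000 → A = |Σcross|/2 = 311.2500 mm²
Σ(r_i+r_j)·cross = 18929.0000 → first moment M = |Σ|/6 = 3154.8333
R_c = M/A = 3154.8333/311.2500 = 10.1360 mm
θ = 99° = 1.727876 rad
V = θ·R_c·A = 1.727876·10.1360·311.2500 = 5451.161 mm³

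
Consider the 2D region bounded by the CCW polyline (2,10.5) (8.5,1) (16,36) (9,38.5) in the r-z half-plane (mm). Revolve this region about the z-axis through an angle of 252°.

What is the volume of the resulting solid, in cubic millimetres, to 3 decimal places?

Volume = 10028.972 mm³

Profile (r,z), 4 vertices: (2,10.5) (8.5,1) (16,36) (9,38.5)
edge 0: (2,10.5)→(8.5,1)  cross = 2·1 − 8.5·10.5 = -87.2500; (r_i+r_j)·cross = 10.5·-87.2500 = -916.1250
edge 1: (8.5,1)→(16,36)  cross = 8.5·36 − 16·1 = 290.0000; (r_i+r_j)·cross = 24.5·290.0000 = 7105.0000
edge 2: (16,36)→(9,38.5)  cross = 16·38.5 − 9·36 = 292.0000; (r_i+r_j)·cross = 25·292.0000 = 7300.0000
edge 3: (9,38.5)→(2,10.5)  cross = 9·10.5 − 2·38.5 = 17.5000; (r_i+r_j)·cross = 11·17.5000 = 192.5000
Σcross = 512.2500 → A = |Σcross|/2 = 256.1250 mm²
Σ(r_i+r_j)·cross = 13681.3750 → first moment M = |Σ|/6 = 2280.2292
R_c = M/A = 2280.2292/256.1250 = 8.9028 mm
θ = 252° = 4.398230 rad
V = θ·R_c·A = 4.398230·8.9028·256.1250 = 10028.972 mm³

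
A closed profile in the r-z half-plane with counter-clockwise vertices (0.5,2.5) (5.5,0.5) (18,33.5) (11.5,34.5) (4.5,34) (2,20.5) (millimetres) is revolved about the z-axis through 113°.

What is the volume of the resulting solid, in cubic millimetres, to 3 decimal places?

Volume = 4900.479 mm³

Profile (r,z), 6 vertices: (0.5,2.5) (5.5,0.5) (18,33.5) (11.5,34.5) (4.5,34) (2,20.5)
edge 0: (0.5,2.5)→(5.5,0.5)  cross = 0.5·0.5 − 5.5·2.5 = -13.5000; (r_i+r_j)·cross = 6·-13.5000 = -81.0000
edge 1: (5.5,0.5)→(18,33.5)  cross = 5.5·33.5 − 18·0.5 = 175.2500; (r_i+r_j)·cross = 23.5·175.2500 = 4118.3750
edge 2: (18,33.5)→(11.5,34.5)  cross = 18·34.5 − 11.5·33.5 = 235.7500; (r_i+r_j)·cross = 29.5·235.7500 = 6954.6250
edge 3: (11.5,34.5)→(4.5,34)  cross = 11.5·34 − 4.5·34.5 = 235.7500; (r_i+r_j)·cross = 16·235.7500 = 3772.0000
edge 4: (4.5,34)→(2,20.5)  cross = 4.5·20.5 − 2·34 = 24.2500; (r_i+r_j)·cross = 6.5·24.2500 = 157.6250
edge 5: (2,20.5)→(0.5,2.5)  cross = 2·2.5 − 0.5·20.5 = -5.2500; (r_i+r_j)·cross = 2.5·-5.2500 = -13.1250
Σcross = 652.2500 → A = |Σcross|/2 = 326.1250 mm²
Σ(r_i+r_j)·cross = 14908.5000 → first moment M = |Σ|/6 = 2484.7500
R_c = M/A = 2484.7500/326.1250 = 7.6190 mm
θ = 113° = 1.972222 rad
V = θ·R_c·A = 1.972222·7.6190·326.1250 = 4900.479 mm³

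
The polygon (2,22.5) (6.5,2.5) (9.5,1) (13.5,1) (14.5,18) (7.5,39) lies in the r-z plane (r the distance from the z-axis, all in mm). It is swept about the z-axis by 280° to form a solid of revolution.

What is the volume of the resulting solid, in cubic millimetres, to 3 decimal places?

Profile (r,z), 6 vertices: (2,22.5) (6.5,2.5) (9.5,1) (13.5,1) (14.5,18) (7.5,39)
edge 0: (2,22.5)→(6.5,2.5)  cross = 2·2.5 − 6.5·22.5 = -141.2500; (r_i+r_j)·cross = 8.5·-141.2500 = -1200.6250
edge 1: (6.5,2.5)→(9.5,1)  cross = 6.5·1 − 9.5·2.5 = -17.2500; (r_i+r_j)·cross = 16·-17.2500 = -276.0000
edge 2: (9.5,1)→(13.5,1)  cross = 9.5·1 − 13.5·1 = -4.0000; (r_i+r_j)·cross = 23·-4.0000 = -92.0000
edge 3: (13.5,1)→(14.5,18)  cross = 13.5·18 − 14.5·1 = 228.5000; (r_i+r_j)·cross = 28·228.5000 = 6398.0000
edge 4: (14.5,18)→(7.5,39)  cross = 14.5·39 − 7.5·18 = 430.5000; (r_i+r_j)·cross = 22·430.5000 = 9471.0000
edge 5: (7.5,39)→(2,22.5)  cross = 7.5·22.5 − 2·39 = 90.7500; (r_i+r_j)·cross = 9.5·90.7500 = 862.1250
Σcross = 587.2500 → A = |Σcross|/2 = 293.6250 mm²
Σ(r_i+r_j)·cross = 15162.5000 → first moment M = |Σ|/6 = 2527.0833
R_c = M/A = 2527.0833/293.6250 = 8.6065 mm
θ = 280° = 4.886922 rad
V = θ·R_c·A = 4.886922·8.6065·293.6250 = 12349.659 mm³

Volume = 12349.659 mm³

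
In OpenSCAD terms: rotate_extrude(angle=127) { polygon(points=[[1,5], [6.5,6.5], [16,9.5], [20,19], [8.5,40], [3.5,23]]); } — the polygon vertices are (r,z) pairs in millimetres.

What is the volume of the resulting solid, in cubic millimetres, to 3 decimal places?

Volume = 8052.376 mm³

Profile (r,z), 6 vertices: (1,5) (6.5,6.5) (16,9.5) (20,19) (8.5,40) (3.5,23)
edge 0: (1,5)→(6.5,6.5)  cross = 1·6.5 − 6.5·5 = -26.0000; (r_i+r_j)·cross = 7.5·-26.0000 = -195.0000
edge 1: (6.5,6.5)→(16,9.5)  cross = 6.5·9.5 − 16·6.5 = -42.2500; (r_i+r_j)·cross = 22.5·-42.2500 = -950.6250
edge 2: (16,9.5)→(20,19)  cross = 16·19 − 20·9.5 = 114.0000; (r_i+r_j)·cross = 36·114.0000 = 4104.0000
edge 3: (20,19)→(8.5,40)  cross = 20·40 − 8.5·19 = 638.5000; (r_i+r_j)·cross = 28.5·638.5000 = 18197.2500
edge 4: (8.5,40)→(3.5,23)  cross = 8.5·23 − 3.5·40 = 55.5000; (r_i+r_j)·cross = 12·55.5000 = 666.0000
edge 5: (3.5,23)→(1,5)  cross = 3.5·5 − 1·23 = -5.5000; (r_i+r_j)·cross = 4.5·-5.5000 = -24.7500
Σcross = 734.2500 → A = |Σcross|/2 = 367.1250 mm²
Σ(r_i+r_j)·cross = 21796.8750 → first moment M = |Σ|/6 = 3632.8125
R_c = M/A = 3632.8125/367.1250 = 9.8953 mm
θ = 127° = 2.216568 rad
V = θ·R_c·A = 2.216568·9.8953·367.1250 = 8052.376 mm³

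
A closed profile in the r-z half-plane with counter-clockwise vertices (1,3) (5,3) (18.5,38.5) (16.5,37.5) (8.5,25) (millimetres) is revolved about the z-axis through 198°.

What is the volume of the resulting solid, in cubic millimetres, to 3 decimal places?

Volume = 4344.744 mm³

Profile (r,z), 5 vertices: (1,3) (5,3) (18.5,38.5) (16.5,37.5) (8.5,25)
edge 0: (1,3)→(5,3)  cross = 1·3 − 5·3 = -12.0000; (r_i+r_j)·cross = 6·-12.0000 = -72.0000
edge 1: (5,3)→(18.5,38.5)  cross = 5·38.5 − 18.5·3 = 137.0000; (r_i+r_j)·cross = 23.5·137.0000 = 3219.5000
edge 2: (18.5,38.5)→(16.5,37.5)  cross = 18.5·37.5 − 16.5·38.5 = 58.5000; (r_i+r_j)·cross = 35·58.5000 = 2047.5000
edge 3: (16.5,37.5)→(8.5,25)  cross = 16.5·25 − 8.5·37.5 = 93.7500; (r_i+r_j)·cross = 25·93.7500 = 2343.7500
edge 4: (8.5,25)→(1,3)  cross = 8.5·3 − 1·25 = 0.5000; (r_i+r_j)·cross = 9.5·0.5000 = 4.7500
Σcross = 277.7500 → A = |Σcross|/2 = 138.8750 mm²
Σ(r_i+r_j)·cross = 7543.5000 → first moment M = |Σ|/6 = 1257.2500
R_c = M/A = 1257.2500/138.8750 = 9.0531 mm
θ = 198° = 3.455752 rad
V = θ·R_c·A = 3.455752·9.0531·138.8750 = 4344.744 mm³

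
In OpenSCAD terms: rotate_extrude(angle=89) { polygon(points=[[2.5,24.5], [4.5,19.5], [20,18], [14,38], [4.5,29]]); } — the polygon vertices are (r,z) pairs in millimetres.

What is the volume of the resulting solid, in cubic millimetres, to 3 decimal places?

Profile (r,z), 5 vertices: (2.5,24.5) (4.5,19.5) (20,18) (14,38) (4.5,29)
edge 0: (2.5,24.5)→(4.5,19.5)  cross = 2.5·19.5 − 4.5·24.5 = -61.5000; (r_i+r_j)·cross = 7·-61.5000 = -430.5000
edge 1: (4.5,19.5)→(20,18)  cross = 4.5·18 − 20·19.5 = -309.0000; (r_i+r_j)·cross = 24.5·-309.0000 = -7570.5000
edge 2: (20,18)→(14,38)  cross = 20·38 − 14·18 = 508.0000; (r_i+r_j)·cross = 34·508.0000 = 17272.0000
edge 3: (14,38)→(4.5,29)  cross = 14·29 − 4.5·38 = 235.0000; (r_i+r_j)·cross = 18.5·235.0000 = 4347.5000
edge 4: (4.5,29)→(2.5,24.5)  cross = 4.5·24.5 − 2.5·29 = 37.7500; (r_i+r_j)·cross = 7·37.7500 = 264.2500
Σcross = 410.2500 → A = |Σcross|/2 = 205.1250 mm²
Σ(r_i+r_j)·cross = 13882.7500 → first moment M = |Σ|/6 = 2313.7917
R_c = M/A = 2313.7917/205.1250 = 11.2799 mm
θ = 89° = 1.553343 rad
V = θ·R_c·A = 1.553343·11.2799·205.1250 = 3594.112 mm³

Volume = 3594.112 mm³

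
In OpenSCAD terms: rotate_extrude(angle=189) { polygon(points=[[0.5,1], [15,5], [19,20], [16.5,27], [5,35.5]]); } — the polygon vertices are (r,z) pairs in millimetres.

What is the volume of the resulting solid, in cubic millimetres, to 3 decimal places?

Volume = 12586.496 mm³

Profile (r,z), 5 vertices: (0.5,1) (15,5) (19,20) (16.5,27) (5,35.5)
edge 0: (0.5,1)→(15,5)  cross = 0.5·5 − 15·1 = -12.5000; (r_i+r_j)·cross = 15.5·-12.5000 = -193.7500
edge 1: (15,5)→(19,20)  cross = 15·20 − 19·5 = 205.0000; (r_i+r_j)·cross = 34·205.0000 = 6970.0000
edge 2: (19,20)→(16.5,27)  cross = 19·27 − 16.5·20 = 183.0000; (r_i+r_j)·cross = 35.5·183.0000 = 6496.5000
edge 3: (16.5,27)→(5,35.5)  cross = 16.5·35.5 − 5·27 = 450.7500; (r_i+r_j)·cross = 21.5·450.7500 = 9691.1250
edge 4: (5,35.5)→(0.5,1)  cross = 5·1 − 0.5·35.5 = -12.7500; (r_i+r_j)·cross = 5.5·-12.7500 = -70.1250
Σcross = 813.5000 → A = |Σcross|/2 = 406.7500 mm²
Σ(r_i+r_j)·cross = 22893.7500 → first moment M = |Σ|/6 = 3815.6250
R_c = M/A = 3815.6250/406.7500 = 9.3808 mm
θ = 189° = 3.298672 rad
V = θ·R_c·A = 3.298672·9.3808·406.7500 = 12586.496 mm³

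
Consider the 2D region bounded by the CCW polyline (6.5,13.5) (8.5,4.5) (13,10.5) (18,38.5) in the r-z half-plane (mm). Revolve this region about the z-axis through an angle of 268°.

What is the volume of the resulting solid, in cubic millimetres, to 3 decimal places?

Profile (r,z), 4 vertices: (6.5,13.5) (8.5,4.5) (13,10.5) (18,38.5)
edge 0: (6.5,13.5)→(8.5,4.5)  cross = 6.5·4.5 − 8.5·13.5 = -85.5000; (r_i+r_j)·cross = 15·-85.5000 = -1282.5000
edge 1: (8.5,4.5)→(13,10.5)  cross = 8.5·10.5 − 13·4.5 = 30.7500; (r_i+r_j)·cross = 21.5·30.7500 = 661.1250
edge 2: (13,10.5)→(18,38.5)  cross = 13·38.5 − 18·10.5 = 311.5000; (r_i+r_j)·cross = 31·311.5000 = 9656.5000
edge 3: (18,38.5)→(6.5,13.5)  cross = 18·13.5 − 6.5·38.5 = -7.2500; (r_i+r_j)·cross = 24.5·-7.2500 = -177.6250
Σcross = 249.5000 → A = |Σcross|/2 = 124.7500 mm²
Σ(r_i+r_j)·cross = 8857.5000 → first moment M = |Σ|/6 = 1476.2500
R_c = M/A = 1476.2500/124.7500 = 11.8337 mm
θ = 268° = 4.677482 rad
V = θ·R_c·A = 4.677482·11.8337·124.7500 = 6905.133 mm³

Volume = 6905.133 mm³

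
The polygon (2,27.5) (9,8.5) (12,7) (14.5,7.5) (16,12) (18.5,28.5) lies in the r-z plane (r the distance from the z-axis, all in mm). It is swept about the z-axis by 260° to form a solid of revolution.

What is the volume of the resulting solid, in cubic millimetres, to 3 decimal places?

Volume = 11587.888 mm³

Profile (r,z), 6 vertices: (2,27.5) (9,8.5) (12,7) (14.5,7.5) (16,12) (18.5,28.5)
edge 0: (2,27.5)→(9,8.5)  cross = 2·8.5 − 9·27.5 = -230.5000; (r_i+r_j)·cross = 11·-230.5000 = -2535.5000
edge 1: (9,8.5)→(12,7)  cross = 9·7 − 12·8.5 = -39.0000; (r_i+r_j)·cross = 21·-39.0000 = -819.0000
edge 2: (12,7)→(14.5,7.5)  cross = 12·7.5 − 14.5·7 = -11.5000; (r_i+r_j)·cross = 26.5·-11.5000 = -304.7500
edge 3: (14.5,7.5)→(16,12)  cross = 14.5·12 − 16·7.5 = 54.0000; (r_i+r_j)·cross = 30.5·54.0000 = 1647.0000
edge 4: (16,12)→(18.5,28.5)  cross = 16·28.5 − 18.5·12 = 234.0000; (r_i+r_j)·cross = 34.5·234.0000 = 8073.0000
edge 5: (18.5,28.5)→(2,27.5)  cross = 18.5·27.5 − 2·28.5 = 451.7500; (r_i+r_j)·cross = 20.5·451.7500 = 9260.8750
Σcross = 458.7500 → A = |Σcross|/2 = 229.3750 mm²
Σ(r_i+r_j)·cross = 15321.6250 → first moment M = |Σ|/6 = 2553.6042
R_c = M/A = 2553.6042/229.3750 = 11.1329 mm
θ = 260° = 4.537856 rad
V = θ·R_c·A = 4.537856·11.1329·229.3750 = 11587.888 mm³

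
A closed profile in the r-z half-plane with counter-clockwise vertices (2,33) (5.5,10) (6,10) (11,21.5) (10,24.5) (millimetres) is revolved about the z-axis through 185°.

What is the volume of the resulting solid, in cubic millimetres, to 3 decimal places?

Volume = 1921.575 mm³

Profile (r,z), 5 vertices: (2,33) (5.5,10) (6,10) (11,21.5) (10,24.5)
edge 0: (2,33)→(5.5,10)  cross = 2·10 − 5.5·33 = -161.5000; (r_i+r_j)·cross = 7.5·-161.5000 = -1211.2500
edge 1: (5.5,10)→(6,10)  cross = 5.5·10 − 6·10 = -5.0000; (r_i+r_j)·cross = 11.5·-5.0000 = -57.5000
edge 2: (6,10)→(11,21.5)  cross = 6·21.5 − 11·10 = 19.0000; (r_i+r_j)·cross = 17·19.0000 = 323.0000
edge 3: (11,21.5)→(10,24.5)  cross = 11·24.5 − 10·21.5 = 54.5000; (r_i+r_j)·cross = 21·54.5000 = 1144.5000
edge 4: (10,24.5)→(2,33)  cross = 10·33 − 2·24.5 = 281.0000; (r_i+r_j)·cross = 12·281.0000 = 3372.0000
Σcross = 188.0000 → A = |Σcross|/2 = 94.0000 mm²
Σ(r_i+r_j)·cross = 3570.7500 → first moment M = |Σ|/6 = 595.1250
R_c = M/A = 595.1250/94.0000 = 6.3311 mm
θ = 185° = 3.228859 rad
V = θ·R_c·A = 3.228859·6.3311·94.0000 = 1921.575 mm³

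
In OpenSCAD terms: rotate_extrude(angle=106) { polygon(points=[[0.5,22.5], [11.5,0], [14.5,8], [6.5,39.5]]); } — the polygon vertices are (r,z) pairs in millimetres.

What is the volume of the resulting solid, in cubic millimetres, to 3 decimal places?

Volume = 3425.134 mm³

Profile (r,z), 4 vertices: (0.5,22.5) (11.5,0) (14.5,8) (6.5,39.5)
edge 0: (0.5,22.5)→(11.5,0)  cross = 0.5·0 − 11.5·22.5 = -258.7500; (r_i+r_j)·cross = 12·-258.7500 = -3105.0000
edge 1: (11.5,0)→(14.5,8)  cross = 11.5·8 − 14.5·0 = 92.0000; (r_i+r_j)·cross = 26·92.0000 = 2392.0000
edge 2: (14.5,8)→(6.5,39.5)  cross = 14.5·39.5 − 6.5·8 = 520.7500; (r_i+r_j)·cross = 21·520.7500 = 10935.7500
edge 3: (6.5,39.5)→(0.5,22.5)  cross = 6.5·22.5 − 0.5·39.5 = 126.5000; (r_i+r_j)·cross = 7·126.5000 = 885.5000
Σcross = 480.5000 → A = |Σcross|/2 = 240.2500 mm²
Σ(r_i+r_j)·cross = 11108.2500 → first moment M = |Σ|/6 = 1851.3750
R_c = M/A = 1851.3750/240.2500 = 7.7060 mm
θ = 106° = 1.850049 rad
V = θ·R_c·A = 1.850049·7.7060·240.2500 = 3425.134 mm³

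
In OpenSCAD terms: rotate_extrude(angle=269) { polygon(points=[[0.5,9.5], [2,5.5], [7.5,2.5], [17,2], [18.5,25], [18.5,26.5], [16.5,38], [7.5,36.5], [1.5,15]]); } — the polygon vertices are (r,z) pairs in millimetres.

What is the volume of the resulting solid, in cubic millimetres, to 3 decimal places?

Profile (r,z), 9 vertices: (0.5,9.5) (2,5.5) (7.5,2.5) (17,2) (18.5,25) (18.5,26.5) (16.5,38) (7.5,36.5) (1.5,15)
edge 0: (0.5,9.5)→(2,5.5)  cross = 0.5·5.5 − 2·9.5 = -16.2500; (r_i+r_j)·cross = 2.5·-16.2500 = -40.6250
edge 1: (2,5.5)→(7.5,2.5)  cross = 2·2.5 − 7.5·5.5 = -36.2500; (r_i+r_j)·cross = 9.5·-36.2500 = -344.3750
edge 2: (7.5,2.5)→(17,2)  cross = 7.5·2 − 17·2.5 = -27.5000; (r_i+r_j)·cross = 24.5·-27.5000 = -673.7500
edge 3: (17,2)→(18.5,25)  cross = 17·25 − 18.5·2 = 388.0000; (r_i+r_j)·cross = 35.5·388.0000 = 13774.0000
edge 4: (18.5,25)→(18.5,26.5)  cross = 18.5·26.5 − 18.5·25 = 27.7500; (r_i+r_j)·cross = 37·27.7500 = 1026.7500
edge 5: (18.5,26.5)→(16.5,38)  cross = 18.5·38 − 16.5·26.5 = 265.7500; (r_i+r_j)·cross = 35·265.7500 = 9301.2500
edge 6: (16.5,38)→(7.5,36.5)  cross = 16.5·36.5 − 7.5·38 = 317.2500; (r_i+r_j)·cross = 24·317.2500 = 7614.0000
edge 7: (7.5,36.5)→(1.5,15)  cross = 7.5·15 − 1.5·36.5 = 57.7500; (r_i+r_j)·cross = 9·57.7500 = 519.7500
edge 8: (1.5,15)→(0.5,9.5)  cross = 1.5·9.5 − 0.5·15 = 6.7500; (r_i+r_j)·cross = 2·6.7500 = 13.5000
Σcross = 983.2500 → A = |Σcross|/2 = 491.6250 mm²
Σ(r_i+r_j)·cross = 31190.5000 → first moment M = |Σ|/6 = 5198.4167
R_c = M/A = 5198.4167/491.6250 = 10.5739 mm
θ = 269° = 4.694936 rad
V = θ·R_c·A = 4.694936·10.5739·491.6250 = 24406.232 mm³

Volume = 24406.232 mm³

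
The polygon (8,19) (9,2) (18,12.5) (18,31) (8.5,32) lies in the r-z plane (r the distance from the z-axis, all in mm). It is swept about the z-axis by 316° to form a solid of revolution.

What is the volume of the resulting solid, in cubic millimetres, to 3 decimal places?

Volume = 16674.870 mm³

Profile (r,z), 5 vertices: (8,19) (9,2) (18,12.5) (18,31) (8.5,32)
edge 0: (8,19)→(9,2)  cross = 8·2 − 9·19 = -155.0000; (r_i+r_j)·cross = 17·-155.0000 = -2635.0000
edge 1: (9,2)→(18,12.5)  cross = 9·12.5 − 18·2 = 76.5000; (r_i+r_j)·cross = 27·76.5000 = 2065.5000
edge 2: (18,12.5)→(18,31)  cross = 18·31 − 18·12.5 = 333.0000; (r_i+r_j)·cross = 36·333.0000 = 11988.0000
edge 3: (18,31)→(8.5,32)  cross = 18·32 − 8.5·31 = 312.5000; (r_i+r_j)·cross = 26.5·312.5000 = 8281.2500
edge 4: (8.5,32)→(8,19)  cross = 8.5·19 − 8·32 = -94.5000; (r_i+r_j)·cross = 16.5·-94.5000 = -1559.2500
Σcross = 472.5000 → A = |Σcross|/2 = 236.2500 mm²
Σ(r_i+r_j)·cross = 18140.5000 → first moment M = |Σ|/6 = 3023.4167
R_c = M/A = 3023.4167/236.2500 = 12.7975 mm
θ = 316° = 5.515240 rad
V = θ·R_c·A = 5.515240·12.7975·236.2500 = 16674.870 mm³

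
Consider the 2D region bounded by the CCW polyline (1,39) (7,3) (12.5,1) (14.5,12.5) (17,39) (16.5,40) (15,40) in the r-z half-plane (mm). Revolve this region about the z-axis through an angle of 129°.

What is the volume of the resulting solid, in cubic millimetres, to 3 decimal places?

Volume = 9015.186 mm³

Profile (r,z), 7 vertices: (1,39) (7,3) (12.5,1) (14.5,12.5) (17,39) (16.5,40) (15,40)
edge 0: (1,39)→(7,3)  cross = 1·3 − 7·39 = -270.0000; (r_i+r_j)·cross = 8·-270.0000 = -2160.0000
edge 1: (7,3)→(12.5,1)  cross = 7·1 − 12.5·3 = -30.5000; (r_i+r_j)·cross = 19.5·-30.5000 = -594.7500
edge 2: (12.5,1)→(14.5,12.5)  cross = 12.5·12.5 − 14.5·1 = 141.7500; (r_i+r_j)·cross = 27·141.7500 = 3827.2500
edge 3: (14.5,12.5)→(17,39)  cross = 14.5·39 − 17·12.5 = 353.0000; (r_i+r_j)·cross = 31.5·353.0000 = 11119.5000
edge 4: (17,39)→(16.5,40)  cross = 17·40 − 16.5·39 = 36.5000; (r_i+r_j)·cross = 33.5·36.5000 = 1222.7500
edge 5: (16.5,40)→(15,40)  cross = 16.5·40 − 15·40 = 60.0000; (r_i+r_j)·cross = 31.5·60.0000 = 1890.0000
edge 6: (15,40)→(1,39)  cross = 15·39 − 1·40 = 545.0000; (r_i+r_j)·cross = 16·545.0000 = 8720.0000
Σcross = 835.7500 → A = |Σcross|/2 = 417.8750 mm²
Σ(r_i+r_j)·cross = 24024.7500 → first moment M = |Σ|/6 = 4004.1250
R_c = M/A = 4004.1250/417.8750 = 9.5821 mm
θ = 129° = 2.251475 rad
V = θ·R_c·A = 2.251475·9.5821·417.8750 = 9015.186 mm³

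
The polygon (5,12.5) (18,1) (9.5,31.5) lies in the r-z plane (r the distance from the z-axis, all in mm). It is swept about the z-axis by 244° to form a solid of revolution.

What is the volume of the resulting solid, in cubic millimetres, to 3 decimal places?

Profile (r,z), 3 vertices: (5,12.5) (18,1) (9.5,31.5)
edge 0: (5,12.5)→(18,1)  cross = 5·1 − 18·12.5 = -220.0000; (r_i+r_j)·cross = 23·-220.0000 = -5060.0000
edge 1: (18,1)→(9.5,31.5)  cross = 18·31.5 − 9.5·1 = 557.5000; (r_i+r_j)·cross = 27.5·557.5000 = 15331.2500
edge 2: (9.5,31.5)→(5,12.5)  cross = 9.5·12.5 − 5·31.5 = -38.7500; (r_i+r_j)·cross = 14.5·-38.7500 = -561.8750
Σcross = 298.7500 → A = |Σcross|/2 = 149.3750 mm²
Σ(r_i+r_j)·cross = 9709.3750 → first moment M = |Σ|/6 = 1618.2292
R_c = M/A = 1618.2292/149.3750 = 10.8333 mm
θ = 244° = 4.258603 rad
V = θ·R_c·A = 4.258603·10.8333·149.3750 = 6891.396 mm³

Volume = 6891.396 mm³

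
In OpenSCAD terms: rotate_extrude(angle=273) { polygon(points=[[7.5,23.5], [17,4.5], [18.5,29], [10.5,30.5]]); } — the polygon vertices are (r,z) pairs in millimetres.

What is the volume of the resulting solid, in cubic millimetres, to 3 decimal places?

Profile (r,z), 4 vertices: (7.5,23.5) (17,4.5) (18.5,29) (10.5,30.5)
edge 0: (7.5,23.5)→(17,4.5)  cross = 7.5·4.5 − 17·23.5 = -365.7500; (r_i+r_j)·cross = 24.5·-365.7500 = -8960.8750
edge 1: (17,4.5)→(18.5,29)  cross = 17·29 − 18.5·4.5 = 409.7500; (r_i+r_j)·cross = 35.5·409.7500 = 14546.1250
edge 2: (18.5,29)→(10.5,30.5)  cross = 18.5·30.5 − 10.5·29 = 259.7500; (r_i+r_j)·cross = 29·259.7500 = 7532.7500
edge 3: (10.5,30.5)→(7.5,23.5)  cross = 10.5·23.5 − 7.5·30.5 = 18.0000; (r_i+r_j)·cross = 18·18.0000 = 324.0000
Σcross = 321.7500 → A = |Σcross|/2 = 160.8750 mm²
Σ(r_i+r_j)·cross = 13442.0000 → first moment M = |Σ|/6 = 2240.3333
R_c = M/A = 2240.3333/160.8750 = 13.9259 mm
θ = 273° = 4.764749 rad
V = θ·R_c·A = 4.764749·13.9259·160.8750 = 10674.626 mm³

Volume = 10674.626 mm³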